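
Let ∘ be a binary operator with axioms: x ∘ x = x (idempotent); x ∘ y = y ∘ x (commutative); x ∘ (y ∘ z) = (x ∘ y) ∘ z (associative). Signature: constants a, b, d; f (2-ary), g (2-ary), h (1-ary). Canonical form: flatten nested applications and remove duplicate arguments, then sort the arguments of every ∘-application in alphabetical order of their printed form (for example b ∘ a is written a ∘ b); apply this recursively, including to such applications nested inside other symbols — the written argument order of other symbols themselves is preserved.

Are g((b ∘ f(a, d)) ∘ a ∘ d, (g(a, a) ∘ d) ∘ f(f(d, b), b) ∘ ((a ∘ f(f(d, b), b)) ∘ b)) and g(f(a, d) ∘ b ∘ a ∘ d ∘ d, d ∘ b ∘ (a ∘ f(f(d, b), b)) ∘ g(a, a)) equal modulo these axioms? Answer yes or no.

Left:  g((b ∘ f(a, d)) ∘ a ∘ d, (g(a, a) ∘ d) ∘ f(f(d, b), b) ∘ ((a ∘ f(f(d, b), b)) ∘ b))
  Focus inside:  (g(a, a) ∘ d) ∘ f(f(d, b), b) ∘ ((a ∘ f(f(d, b), b)) ∘ b)
  Merge nested applications:  g(a, a) ∘ d ∘ f(f(d, b), b) ∘ a ∘ f(f(d, b), b) ∘ b
  Idempotence:  drop duplicate f(f(d, b), b)
  Sort arguments:  a ∘ b ∘ d ∘ f(f(d, b), b) ∘ g(a, a)
  Reassemble:  g(a ∘ b ∘ d ∘ f(a, d), a ∘ b ∘ d ∘ f(f(d, b), b) ∘ g(a, a))
Right:  g(f(a, d) ∘ b ∘ a ∘ d ∘ d, d ∘ b ∘ (a ∘ f(f(d, b), b)) ∘ g(a, a))
  Focus inside:  d ∘ b ∘ (a ∘ f(f(d, b), b)) ∘ g(a, a)
  Merge nested applications:  d ∘ b ∘ a ∘ f(f(d, b), b) ∘ g(a, a)
  Order the arguments:  a ∘ b ∘ d ∘ f(f(d, b), b) ∘ g(a, a)
  Reassemble:  g(a ∘ b ∘ d ∘ f(a, d), a ∘ b ∘ d ∘ f(f(d, b), b) ∘ g(a, a))

Answer: yes — both canonical forms are g(a ∘ b ∘ d ∘ f(a, d), a ∘ b ∘ d ∘ f(f(d, b), b) ∘ g(a, a))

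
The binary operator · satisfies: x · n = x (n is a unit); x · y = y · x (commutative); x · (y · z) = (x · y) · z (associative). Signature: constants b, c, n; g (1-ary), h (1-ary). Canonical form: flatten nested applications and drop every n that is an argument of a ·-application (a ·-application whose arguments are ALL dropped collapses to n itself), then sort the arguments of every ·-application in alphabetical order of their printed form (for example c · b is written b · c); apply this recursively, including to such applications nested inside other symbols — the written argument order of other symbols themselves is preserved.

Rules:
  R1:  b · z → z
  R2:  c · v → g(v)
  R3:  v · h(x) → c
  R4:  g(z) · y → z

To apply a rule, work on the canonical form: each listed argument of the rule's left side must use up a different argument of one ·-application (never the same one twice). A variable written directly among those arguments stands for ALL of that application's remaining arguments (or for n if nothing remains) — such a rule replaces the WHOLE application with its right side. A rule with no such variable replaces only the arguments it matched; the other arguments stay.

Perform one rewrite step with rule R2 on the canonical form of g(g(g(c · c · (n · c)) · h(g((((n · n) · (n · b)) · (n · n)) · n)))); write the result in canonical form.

Answer: g(g(g(g(c · c)) · h(g(b))))

Derivation:
Canonical form:  g(g(g(c · c · c) · h(g(b))))
Match R2:  consume c;  v := c · c
Every leftover argument binds to the variable; the entire application is replaced.
Result:  g(g(g(g(c · c)) · h(g(b))))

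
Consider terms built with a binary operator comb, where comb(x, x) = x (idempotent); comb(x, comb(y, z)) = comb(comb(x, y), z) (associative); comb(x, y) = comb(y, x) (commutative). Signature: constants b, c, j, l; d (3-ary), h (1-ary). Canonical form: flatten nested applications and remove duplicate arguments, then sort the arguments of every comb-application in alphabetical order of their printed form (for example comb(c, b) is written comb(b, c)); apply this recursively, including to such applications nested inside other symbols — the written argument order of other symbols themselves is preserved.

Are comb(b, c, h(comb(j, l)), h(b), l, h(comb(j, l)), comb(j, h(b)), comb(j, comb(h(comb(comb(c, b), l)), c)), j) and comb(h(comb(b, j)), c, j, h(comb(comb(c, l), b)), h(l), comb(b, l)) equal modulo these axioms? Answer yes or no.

Left:  comb(b, c, h(comb(j, l)), h(b), l, h(comb(j, l)), comb(j, h(b)), comb(j, comb(h(comb(comb(c, b), l)), c)), j)
  Merge nested applications:  comb(b, c, h(comb(j, l)), h(b), l, h(comb(j, l)), j, h(b), j, h(comb(comb(c, b), l)), c, j)
  Inside:  h(comb(comb(c, b), l))  →  h(comb(b, c, l))
  Drop duplicates:  drop duplicate h(comb(j, l)), h(b), j, c
  Order the arguments:  comb(b, c, h(b), h(comb(b, c, l)), h(comb(j, l)), j, l)
Right:  comb(h(comb(b, j)), c, j, h(comb(comb(c, l), b)), h(l), comb(b, l))
  Flatten:  comb(h(comb(b, j)), c, j, h(comb(comb(c, l), b)), h(l), b, l)
  Simplify inside:  h(comb(comb(c, l), b))  →  h(comb(b, c, l))
  Sort:  comb(b, c, h(comb(b, c, l)), h(comb(b, j)), h(l), j, l)

Answer: no — comb(b, c, h(b), h(comb(b, c, l)), h(comb(j, l)), j, l) vs comb(b, c, h(comb(b, c, l)), h(comb(b, j)), h(l), j, l)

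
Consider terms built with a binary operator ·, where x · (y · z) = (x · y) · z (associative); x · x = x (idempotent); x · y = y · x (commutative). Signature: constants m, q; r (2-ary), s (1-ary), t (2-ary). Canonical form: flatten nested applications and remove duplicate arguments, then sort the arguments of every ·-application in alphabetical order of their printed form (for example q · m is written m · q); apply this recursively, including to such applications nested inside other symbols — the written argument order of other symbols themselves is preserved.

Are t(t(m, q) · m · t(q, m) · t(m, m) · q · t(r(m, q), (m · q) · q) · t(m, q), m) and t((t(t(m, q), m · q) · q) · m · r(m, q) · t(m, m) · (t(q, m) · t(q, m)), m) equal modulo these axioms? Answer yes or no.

Answer: no — t(m · q · t(m, m) · t(m, q) · t(q, m) · t(r(m, q), m · q), m) vs t(m · q · r(m, q) · t(m, m) · t(q, m) · t(t(m, q), m · q), m)

Derivation:
Left:  t(t(m, q) · m · t(q, m) · t(m, m) · q · t(r(m, q), (m · q) · q) · t(m, q), m)
  Focus inside:  t(m, q) · m · t(q, m) · t(m, m) · q · t(r(m, q), (m · q) · q) · t(m, q)
  Canonicalize subterm:  t(r(m, q), (m · q) · q)  →  t(r(m, q), m · q)
  Drop duplicates:  drop duplicate t(m, q)
  Sort arguments:  m · q · t(m, m) · t(m, q) · t(q, m) · t(r(m, q), m · q)
  Put back:  t(m · q · t(m, m) · t(m, q) · t(q, m) · t(r(m, q), m · q), m)
Right:  t((t(t(m, q), m · q) · q) · m · r(m, q) · t(m, m) · (t(q, m) · t(q, m)), m)
  Work inside:  (t(t(m, q), m · q) · q) · m · r(m, q) · t(m, m) · (t(q, m) · t(q, m))
  Merge nested applications:  t(t(m, q), m · q) · q · m · r(m, q) · t(m, m) · t(q, m) · t(q, m)
  Drop duplicates:  drop duplicate t(q, m)
  Sort arguments:  m · q · r(m, q) · t(m, m) · t(q, m) · t(t(m, q), m · q)
  Rebuild:  t(m · q · r(m, q) · t(m, m) · t(q, m) · t(t(m, q), m · q), m)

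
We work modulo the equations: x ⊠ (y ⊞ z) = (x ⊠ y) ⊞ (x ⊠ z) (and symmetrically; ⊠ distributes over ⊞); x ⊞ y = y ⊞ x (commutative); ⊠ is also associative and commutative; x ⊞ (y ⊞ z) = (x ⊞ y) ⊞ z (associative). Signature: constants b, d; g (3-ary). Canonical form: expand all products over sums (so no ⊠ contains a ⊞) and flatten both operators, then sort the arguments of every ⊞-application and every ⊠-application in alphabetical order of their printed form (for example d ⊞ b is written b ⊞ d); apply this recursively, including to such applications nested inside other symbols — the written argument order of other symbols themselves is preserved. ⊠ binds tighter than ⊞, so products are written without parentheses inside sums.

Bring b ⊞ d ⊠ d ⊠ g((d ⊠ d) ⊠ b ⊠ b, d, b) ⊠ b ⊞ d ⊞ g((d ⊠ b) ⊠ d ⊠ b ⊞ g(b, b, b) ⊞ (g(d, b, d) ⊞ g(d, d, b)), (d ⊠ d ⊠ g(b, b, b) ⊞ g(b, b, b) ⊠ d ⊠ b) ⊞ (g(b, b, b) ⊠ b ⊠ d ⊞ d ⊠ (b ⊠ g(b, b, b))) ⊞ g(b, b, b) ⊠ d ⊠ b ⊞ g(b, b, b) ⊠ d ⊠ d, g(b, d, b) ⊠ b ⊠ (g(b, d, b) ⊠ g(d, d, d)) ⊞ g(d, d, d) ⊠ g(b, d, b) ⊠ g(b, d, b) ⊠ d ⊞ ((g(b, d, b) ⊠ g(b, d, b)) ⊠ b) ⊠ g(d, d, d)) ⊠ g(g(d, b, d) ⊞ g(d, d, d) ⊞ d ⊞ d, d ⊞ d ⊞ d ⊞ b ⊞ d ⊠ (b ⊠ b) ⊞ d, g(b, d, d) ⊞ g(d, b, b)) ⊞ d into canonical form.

Answer: b ⊞ b ⊠ d ⊠ d ⊠ g(b ⊠ b ⊠ d ⊠ d, d, b) ⊞ d ⊞ d ⊞ g(b ⊠ b ⊠ d ⊠ d ⊞ g(b, b, b) ⊞ g(d, b, d) ⊞ g(d, d, b), b ⊠ d ⊠ g(b, b, b) ⊞ b ⊠ d ⊠ g(b, b, b) ⊞ b ⊠ d ⊠ g(b, b, b) ⊞ b ⊠ d ⊠ g(b, b, b) ⊞ d ⊠ d ⊠ g(b, b, b) ⊞ d ⊠ d ⊠ g(b, b, b), b ⊠ g(b, d, b) ⊠ g(b, d, b) ⊠ g(d, d, d) ⊞ b ⊠ g(b, d, b) ⊠ g(b, d, b) ⊠ g(d, d, d) ⊞ d ⊠ g(b, d, b) ⊠ g(b, d, b) ⊠ g(d, d, d)) ⊠ g(d ⊞ d ⊞ g(d, b, d) ⊞ g(d, d, d), b ⊞ b ⊠ b ⊠ d ⊞ d ⊞ d ⊞ d ⊞ d, g(b, d, d) ⊞ g(d, b, b))

Derivation:
Flatten:  b ⊞ b ⊠ d ⊠ d ⊠ g(b ⊠ b ⊠ d ⊠ d, d, b) ⊞ d ⊞ g(b ⊠ b ⊠ d ⊠ d ⊞ g(b, b, b) ⊞ g(d, b, d) ⊞ g(d, d, b), b ⊠ d ⊠ g(b, b, b) ⊞ b ⊠ d ⊠ g(b, b, b) ⊞ b ⊠ d ⊠ g(b, b, b) ⊞ b ⊠ d ⊠ g(b, b, b) ⊞ d ⊠ d ⊠ g(b, b, b) ⊞ d ⊠ d ⊠ g(b, b, b), b ⊠ g(b, d, b) ⊠ g(b, d, b) ⊠ g(d, d, d) ⊞ b ⊠ g(b, d, b) ⊠ g(b, d, b) ⊠ g(d, d, d) ⊞ d ⊠ g(b, d, b) ⊠ g(b, d, b) ⊠ g(d, d, d)) ⊠ g(d ⊞ d ⊞ g(d, b, d) ⊞ g(d, d, d), b ⊞ b ⊠ b ⊠ d ⊞ d ⊞ d ⊞ d ⊞ d, g(b, d, d) ⊞ g(d, b, b)) ⊞ d
Sort:  b ⊞ b ⊠ d ⊠ d ⊠ g(b ⊠ b ⊠ d ⊠ d, d, b) ⊞ d ⊞ d ⊞ g(b ⊠ b ⊠ d ⊠ d ⊞ g(b, b, b) ⊞ g(d, b, d) ⊞ g(d, d, b), b ⊠ d ⊠ g(b, b, b) ⊞ b ⊠ d ⊠ g(b, b, b) ⊞ b ⊠ d ⊠ g(b, b, b) ⊞ b ⊠ d ⊠ g(b, b, b) ⊞ d ⊠ d ⊠ g(b, b, b) ⊞ d ⊠ d ⊠ g(b, b, b), b ⊠ g(b, d, b) ⊠ g(b, d, b) ⊠ g(d, d, d) ⊞ b ⊠ g(b, d, b) ⊠ g(b, d, b) ⊠ g(d, d, d) ⊞ d ⊠ g(b, d, b) ⊠ g(b, d, b) ⊠ g(d, d, d)) ⊠ g(d ⊞ d ⊞ g(d, b, d) ⊞ g(d, d, d), b ⊞ b ⊠ b ⊠ d ⊞ d ⊞ d ⊞ d ⊞ d, g(b, d, d) ⊞ g(d, b, b))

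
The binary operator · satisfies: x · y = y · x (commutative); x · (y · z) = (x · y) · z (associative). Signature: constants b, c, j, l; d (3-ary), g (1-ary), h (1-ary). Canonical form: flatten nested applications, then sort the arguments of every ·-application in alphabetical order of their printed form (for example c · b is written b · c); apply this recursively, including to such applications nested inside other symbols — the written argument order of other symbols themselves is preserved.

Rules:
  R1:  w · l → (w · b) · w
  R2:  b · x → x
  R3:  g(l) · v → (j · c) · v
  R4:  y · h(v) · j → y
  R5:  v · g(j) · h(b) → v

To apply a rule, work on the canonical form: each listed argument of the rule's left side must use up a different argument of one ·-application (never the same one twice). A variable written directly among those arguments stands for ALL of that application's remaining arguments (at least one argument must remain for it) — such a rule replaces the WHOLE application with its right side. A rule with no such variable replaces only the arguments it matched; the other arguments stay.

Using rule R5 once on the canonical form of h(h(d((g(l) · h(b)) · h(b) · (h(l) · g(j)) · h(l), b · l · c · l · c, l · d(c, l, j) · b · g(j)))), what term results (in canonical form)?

Canonical form:  h(h(d(g(j) · g(l) · h(b) · h(b) · h(l) · h(l), b · c · c · l · l, b · d(c, l, j) · g(j) · l)))
Match R5:  consume g(j), h(b);  v := g(l) · h(b) · h(l) · h(l)
Every leftover argument binds to the variable; the entire application is replaced.
Result:  h(h(d(g(l) · h(b) · h(l) · h(l), b · c · c · l · l, b · d(c, l, j) · g(j) · l)))

Answer: h(h(d(g(l) · h(b) · h(l) · h(l), b · c · c · l · l, b · d(c, l, j) · g(j) · l)))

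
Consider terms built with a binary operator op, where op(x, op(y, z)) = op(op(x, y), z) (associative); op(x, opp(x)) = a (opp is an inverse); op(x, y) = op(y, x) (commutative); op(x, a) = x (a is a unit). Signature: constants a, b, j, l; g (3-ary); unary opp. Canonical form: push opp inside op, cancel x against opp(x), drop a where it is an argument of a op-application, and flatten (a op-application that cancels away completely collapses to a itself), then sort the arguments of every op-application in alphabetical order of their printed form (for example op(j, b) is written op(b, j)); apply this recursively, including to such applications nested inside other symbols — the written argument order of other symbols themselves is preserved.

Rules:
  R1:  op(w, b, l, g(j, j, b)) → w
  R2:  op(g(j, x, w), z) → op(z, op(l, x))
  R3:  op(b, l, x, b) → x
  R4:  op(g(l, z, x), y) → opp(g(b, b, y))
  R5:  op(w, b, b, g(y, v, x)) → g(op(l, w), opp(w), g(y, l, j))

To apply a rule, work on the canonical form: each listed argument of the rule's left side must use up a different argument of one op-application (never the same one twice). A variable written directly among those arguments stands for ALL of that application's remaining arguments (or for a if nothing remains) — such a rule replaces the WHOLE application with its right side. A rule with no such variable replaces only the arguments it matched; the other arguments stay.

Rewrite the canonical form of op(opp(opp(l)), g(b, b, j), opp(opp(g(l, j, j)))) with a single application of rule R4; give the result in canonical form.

Answer: opp(g(b, b, op(g(b, b, j), l)))

Derivation:
Canonical form:  op(g(b, b, j), g(l, j, j), l)
R4 matches:  uses g(l, j, j);  x := j, y := op(g(b, b, j), l), z := j
Every leftover argument binds to the variable; the entire application is replaced.
Result:  opp(g(b, b, op(g(b, b, j), l)))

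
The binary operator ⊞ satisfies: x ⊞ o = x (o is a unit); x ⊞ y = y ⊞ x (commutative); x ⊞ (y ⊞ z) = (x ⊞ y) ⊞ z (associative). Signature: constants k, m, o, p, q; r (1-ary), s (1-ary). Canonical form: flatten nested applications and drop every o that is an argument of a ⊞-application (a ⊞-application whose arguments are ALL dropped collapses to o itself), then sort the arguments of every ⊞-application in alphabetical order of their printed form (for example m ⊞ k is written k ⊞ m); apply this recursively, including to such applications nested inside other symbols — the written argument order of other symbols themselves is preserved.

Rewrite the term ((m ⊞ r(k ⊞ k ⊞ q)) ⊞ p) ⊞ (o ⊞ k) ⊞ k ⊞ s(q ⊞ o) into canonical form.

Merge nested applications:  m ⊞ r(k ⊞ k ⊞ q) ⊞ p ⊞ o ⊞ k ⊞ k ⊞ s(q ⊞ o)
Inside:  s(q ⊞ o)  →  s(q)
Units out:  drop o
Order the arguments:  k ⊞ k ⊞ m ⊞ p ⊞ r(k ⊞ k ⊞ q) ⊞ s(q)

Answer: k ⊞ k ⊞ m ⊞ p ⊞ r(k ⊞ k ⊞ q) ⊞ s(q)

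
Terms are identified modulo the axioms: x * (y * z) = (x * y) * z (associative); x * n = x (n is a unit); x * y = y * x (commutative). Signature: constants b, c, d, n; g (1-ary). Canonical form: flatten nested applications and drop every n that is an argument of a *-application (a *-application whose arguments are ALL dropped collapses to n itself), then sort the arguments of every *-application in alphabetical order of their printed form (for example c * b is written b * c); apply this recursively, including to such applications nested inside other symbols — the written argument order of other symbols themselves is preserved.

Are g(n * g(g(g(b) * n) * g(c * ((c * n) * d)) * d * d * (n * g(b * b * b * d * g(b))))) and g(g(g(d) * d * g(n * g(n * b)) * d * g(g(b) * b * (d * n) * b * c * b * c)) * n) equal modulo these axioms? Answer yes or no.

Answer: no — g(g(d * d * g(b * b * b * d * g(b)) * g(c * c * d) * g(g(b)))) vs g(g(d * d * g(b * b * b * c * c * d * g(b)) * g(d) * g(g(b))))

Derivation:
Left:  g(n * g(g(g(b) * n) * g(c * ((c * n) * d)) * d * d * (n * g(b * b * b * d * g(b)))))
  Work inside:  n * g(g(g(b) * n) * g(c * ((c * n) * d)) * d * d * (n * g(b * b * b * d * g(b))))
  Simplify inside:  g(g(g(b) * n) * g(c * ((c * n) * d)) * d * d * (n * g(b * b * b * d * g(b))))  →  g(d * d * g(b * b * b * d * g(b)) * g(c * c * d) * g(g(b)))
  Drop the unit:  drop n
  Sort:  g(d * d * g(b * b * b * d * g(b)) * g(c * c * d) * g(g(b)))
  Put back:  g(g(d * d * g(b * b * b * d * g(b)) * g(c * c * d) * g(g(b))))
Right:  g(g(g(d) * d * g(n * g(n * b)) * d * g(g(b) * b * (d * n) * b * c * b * c)) * n)
  Focus inside:  g(g(d) * d * g(n * g(n * b)) * d * g(g(b) * b * (d * n) * b * c * b * c)) * n
  Inside:  g(g(d) * d * g(n * g(n * b)) * d * g(g(b) * b * (d * n) * b * c * b * c))  →  g(d * d * g(b * b * b * c * c * d * g(b)) * g(d) * g(g(b)))
  Unit:  drop n
  Sort:  g(d * d * g(b * b * b * c * c * d * g(b)) * g(d) * g(g(b)))
  Put back:  g(g(d * d * g(b * b * b * c * c * d * g(b)) * g(d) * g(g(b))))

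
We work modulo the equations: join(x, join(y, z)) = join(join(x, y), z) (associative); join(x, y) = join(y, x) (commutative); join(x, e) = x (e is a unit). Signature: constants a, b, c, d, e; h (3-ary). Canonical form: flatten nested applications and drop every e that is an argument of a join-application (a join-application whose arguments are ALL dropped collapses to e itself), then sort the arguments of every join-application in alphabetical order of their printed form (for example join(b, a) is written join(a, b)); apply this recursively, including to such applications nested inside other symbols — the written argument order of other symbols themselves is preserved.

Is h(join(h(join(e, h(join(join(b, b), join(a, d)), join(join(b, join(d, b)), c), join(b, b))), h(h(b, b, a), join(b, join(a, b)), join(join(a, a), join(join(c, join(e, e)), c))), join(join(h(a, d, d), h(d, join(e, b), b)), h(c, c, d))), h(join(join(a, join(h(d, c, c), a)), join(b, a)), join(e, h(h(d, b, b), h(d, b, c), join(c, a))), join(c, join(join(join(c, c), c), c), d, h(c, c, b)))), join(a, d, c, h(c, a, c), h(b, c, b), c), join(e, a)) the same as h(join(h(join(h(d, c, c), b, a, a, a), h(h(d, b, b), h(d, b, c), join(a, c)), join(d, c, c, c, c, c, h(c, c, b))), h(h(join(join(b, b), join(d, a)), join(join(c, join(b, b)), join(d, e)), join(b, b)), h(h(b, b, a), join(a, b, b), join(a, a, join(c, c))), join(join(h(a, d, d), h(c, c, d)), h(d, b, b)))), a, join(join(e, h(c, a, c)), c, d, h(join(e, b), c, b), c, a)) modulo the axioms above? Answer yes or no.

Left:  h(join(h(join(e, h(join(join(b, b), join(a, d)), join(join(b, join(d, b)), c), join(b, b))), h(h(b, b, a), join(b, join(a, b)), join(join(a, a), join(join(c, join(e, e)), c))), join(join(h(a, d, d), h(d, join(e, b), b)), h(c, c, d))), h(join(join(a, join(h(d, c, c), a)), join(b, a)), join(e, h(h(d, b, b), h(d, b, c), join(c, a))), join(c, join(join(join(c, c), c), c), d, h(c, c, b)))), join(a, d, c, h(c, a, c), h(b, c, b), c), join(e, a))
  Work inside:  join(h(join(e, h(join(join(b, b), join(a, d)), join(join(b, join(d, b)), c), join(b, b))), h(h(b, b, a), join(b, join(a, b)), join(join(a, a), join(join(c, join(e, e)), c))), join(join(h(a, d, d), h(d, join(e, b), b)), h(c, c, d))), h(join(join(a, join(h(d, c, c), a)), join(b, a)), join(e, h(h(d, b, b), h(d, b, c), join(c, a))), join(c, join(join(join(c, c), c), c), d, h(c, c, b))))
  Inside:  h(join(e, h(join(join(b, b), join(a, d)), join(join(b, join(d, b)), c), join(b, b))), h(h(b, b, a), join(b, join(a, b)), join(join(a, a), join(join(c, join(e, e)), c))), join(join(h(a, d, d), h(d, join(e, b), b)), h(c, c, d)))  →  h(h(join(a, b, b, d), join(b, b, c, d), join(b, b)), h(h(b, b, a), join(a, b, b), join(a, a, c, c)), join(h(a, d, d), h(c, c, d), h(d, b, b)))
  Inside:  h(join(join(a, join(h(d, c, c), a)), join(b, a)), join(e, h(h(d, b, b), h(d, b, c), join(c, a))), join(c, join(join(join(c, c), c), c), d, h(c, c, b)))  →  h(join(a, a, a, b, h(d, c, c)), h(h(d, b, b), h(d, b, c), join(a, c)), join(c, c, c, c, c, d, h(c, c, b)))
  Sort:  join(h(h(join(a, b, b, d), join(b, b, c, d), join(b, b)), h(h(b, b, a), join(a, b, b), join(a, a, c, c)), join(h(a, d, d), h(c, c, d), h(d, b, b))), h(join(a, a, a, b, h(d, c, c)), h(h(d, b, b), h(d, b, c), join(a, c)), join(c, c, c, c, c, d, h(c, c, b))))
  Reassemble:  h(join(h(h(join(a, b, b, d), join(b, b, c, d), join(b, b)), h(h(b, b, a), join(a, b, b), join(a, a, c, c)), join(h(a, d, d), h(c, c, d), h(d, b, b))), h(join(a, a, a, b, h(d, c, c)), h(h(d, b, b), h(d, b, c), join(a, c)), join(c, c, c, c, c, d, h(c, c, b)))), join(a, c, c, d, h(b, c, b), h(c, a, c)), a)
Right:  h(join(h(join(h(d, c, c), b, a, a, a), h(h(d, b, b), h(d, b, c), join(a, c)), join(d, c, c, c, c, c, h(c, c, b))), h(h(join(join(b, b), join(d, a)), join(join(c, join(b, b)), join(d, e)), join(b, b)), h(h(b, b, a), join(a, b, b), join(a, a, join(c, c))), join(join(h(a, d, d), h(c, c, d)), h(d, b, b)))), a, join(join(e, h(c, a, c)), c, d, h(join(e, b), c, b), c, a))
  Work inside:  join(h(join(h(d, c, c), b, a, a, a), h(h(d, b, b), h(d, b, c), join(a, c)), join(d, c, c, c, c, c, h(c, c, b))), h(h(join(join(b, b), join(d, a)), join(join(c, join(b, b)), join(d, e)), join(b, b)), h(h(b, b, a), join(a, b, b), join(a, a, join(c, c))), join(join(h(a, d, d), h(c, c, d)), h(d, b, b))))
  Inside:  h(join(h(d, c, c), b, a, a, a), h(h(d, b, b), h(d, b, c), join(a, c)), join(d, c, c, c, c, c, h(c, c, b)))  →  h(join(a, a, a, b, h(d, c, c)), h(h(d, b, b), h(d, b, c), join(a, c)), join(c, c, c, c, c, d, h(c, c, b)))
  Canonicalize subterm:  h(h(join(join(b, b), join(d, a)), join(join(c, join(b, b)), join(d, e)), join(b, b)), h(h(b, b, a), join(a, b, b), join(a, a, join(c, c))), join(join(h(a, d, d), h(c, c, d)), h(d, b, b)))  →  h(h(join(a, b, b, d), join(b, b, c, d), join(b, b)), h(h(b, b, a), join(a, b, b), join(a, a, c, c)), join(h(a, d, d), h(c, c, d), h(d, b, b)))
  Order the arguments:  join(h(h(join(a, b, b, d), join(b, b, c, d), join(b, b)), h(h(b, b, a), join(a, b, b), join(a, a, c, c)), join(h(a, d, d), h(c, c, d), h(d, b, b))), h(join(a, a, a, b, h(d, c, c)), h(h(d, b, b), h(d, b, c), join(a, c)), join(c, c, c, c, c, d, h(c, c, b))))
  Reassemble:  h(join(h(h(join(a, b, b, d), join(b, b, c, d), join(b, b)), h(h(b, b, a), join(a, b, b), join(a, a, c, c)), join(h(a, d, d), h(c, c, d), h(d, b, b))), h(join(a, a, a, b, h(d, c, c)), h(h(d, b, b), h(d, b, c), join(a, c)), join(c, c, c, c, c, d, h(c, c, b)))), a, join(a, c, c, d, h(b, c, b), h(c, a, c)))

Answer: no — h(join(h(h(join(a, b, b, d), join(b, b, c, d), join(b, b)), h(h(b, b, a), join(a, b, b), join(a, a, c, c)), join(h(a, d, d), h(c, c, d), h(d, b, b))), h(join(a, a, a, b, h(d, c, c)), h(h(d, b, b), h(d, b, c), join(a, c)), join(c, c, c, c, c, d, h(c, c, b)))), join(a, c, c, d, h(b, c, b), h(c, a, c)), a) vs h(join(h(h(join(a, b, b, d), join(b, b, c, d), join(b, b)), h(h(b, b, a), join(a, b, b), join(a, a, c, c)), join(h(a, d, d), h(c, c, d), h(d, b, b))), h(join(a, a, a, b, h(d, c, c)), h(h(d, b, b), h(d, b, c), join(a, c)), join(c, c, c, c, c, d, h(c, c, b)))), a, join(a, c, c, d, h(b, c, b), h(c, a, c)))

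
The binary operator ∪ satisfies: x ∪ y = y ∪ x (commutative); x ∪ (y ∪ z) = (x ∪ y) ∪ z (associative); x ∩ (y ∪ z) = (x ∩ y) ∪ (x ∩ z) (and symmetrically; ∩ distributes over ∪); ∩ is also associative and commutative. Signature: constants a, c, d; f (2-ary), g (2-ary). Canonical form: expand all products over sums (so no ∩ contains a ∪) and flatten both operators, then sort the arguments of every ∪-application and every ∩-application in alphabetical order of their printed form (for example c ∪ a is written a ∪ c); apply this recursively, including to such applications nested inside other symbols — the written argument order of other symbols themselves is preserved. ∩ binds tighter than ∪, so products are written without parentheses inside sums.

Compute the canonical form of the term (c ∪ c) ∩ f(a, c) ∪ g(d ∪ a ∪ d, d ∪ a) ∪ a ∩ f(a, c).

Expand:  c ∩ f(a, c) ∪ c ∩ f(a, c) ∪ g(a ∪ d ∪ d, a ∪ d) ∪ a ∩ f(a, c)
Sort arguments:  a ∩ f(a, c) ∪ c ∩ f(a, c) ∪ c ∩ f(a, c) ∪ g(a ∪ d ∪ d, a ∪ d)

Answer: a ∩ f(a, c) ∪ c ∩ f(a, c) ∪ c ∩ f(a, c) ∪ g(a ∪ d ∪ d, a ∪ d)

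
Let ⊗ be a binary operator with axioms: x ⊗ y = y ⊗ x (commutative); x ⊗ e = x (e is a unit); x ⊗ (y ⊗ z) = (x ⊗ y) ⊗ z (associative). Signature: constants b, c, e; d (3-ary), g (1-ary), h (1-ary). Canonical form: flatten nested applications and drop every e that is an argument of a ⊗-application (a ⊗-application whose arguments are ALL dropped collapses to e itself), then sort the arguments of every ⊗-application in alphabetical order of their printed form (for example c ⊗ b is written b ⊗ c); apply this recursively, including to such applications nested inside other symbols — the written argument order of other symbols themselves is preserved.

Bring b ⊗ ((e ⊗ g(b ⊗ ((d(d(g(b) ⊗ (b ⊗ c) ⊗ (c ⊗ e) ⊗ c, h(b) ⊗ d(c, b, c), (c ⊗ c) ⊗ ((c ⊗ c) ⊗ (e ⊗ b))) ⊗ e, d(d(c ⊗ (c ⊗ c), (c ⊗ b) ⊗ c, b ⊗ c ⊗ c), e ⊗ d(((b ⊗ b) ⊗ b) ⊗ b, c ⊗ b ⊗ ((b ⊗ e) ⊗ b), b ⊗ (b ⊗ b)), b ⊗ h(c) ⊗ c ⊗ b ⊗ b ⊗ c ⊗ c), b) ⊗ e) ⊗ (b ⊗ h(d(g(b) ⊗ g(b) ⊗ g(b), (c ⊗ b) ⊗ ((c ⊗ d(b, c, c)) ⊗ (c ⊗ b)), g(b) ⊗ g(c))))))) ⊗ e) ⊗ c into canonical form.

Answer: b ⊗ c ⊗ g(b ⊗ b ⊗ d(d(b ⊗ c ⊗ c ⊗ c ⊗ g(b), d(c, b, c) ⊗ h(b), b ⊗ c ⊗ c ⊗ c ⊗ c), d(d(c ⊗ c ⊗ c, b ⊗ c ⊗ c, b ⊗ c ⊗ c), d(b ⊗ b ⊗ b ⊗ b, b ⊗ b ⊗ b ⊗ c, b ⊗ b ⊗ b), b ⊗ b ⊗ b ⊗ c ⊗ c ⊗ c ⊗ h(c)), b) ⊗ h(d(g(b) ⊗ g(b) ⊗ g(b), b ⊗ b ⊗ c ⊗ c ⊗ c ⊗ d(b, c, c), g(b) ⊗ g(c))))

Derivation:
Un-nest:  b ⊗ e ⊗ g(b ⊗ ((d(d(g(b) ⊗ (b ⊗ c) ⊗ (c ⊗ e) ⊗ c, h(b) ⊗ d(c, b, c), (c ⊗ c) ⊗ ((c ⊗ c) ⊗ (e ⊗ b))) ⊗ e, d(d(c ⊗ (c ⊗ c), (c ⊗ b) ⊗ c, b ⊗ c ⊗ c), e ⊗ d(((b ⊗ b) ⊗ b) ⊗ b, c ⊗ b ⊗ ((b ⊗ e) ⊗ b), b ⊗ (b ⊗ b)), b ⊗ h(c) ⊗ c ⊗ b ⊗ b ⊗ c ⊗ c), b) ⊗ e) ⊗ (b ⊗ h(d(g(b) ⊗ g(b) ⊗ g(b), (c ⊗ b) ⊗ ((c ⊗ d(b, c, c)) ⊗ (c ⊗ b)), g(b) ⊗ g(c)))))) ⊗ e ⊗ c
Inside:  g(b ⊗ ((d(d(g(b) ⊗ (b ⊗ c) ⊗ (c ⊗ e) ⊗ c, h(b) ⊗ d(c, b, c), (c ⊗ c) ⊗ ((c ⊗ c) ⊗ (e ⊗ b))) ⊗ e, d(d(c ⊗ (c ⊗ c), (c ⊗ b) ⊗ c, b ⊗ c ⊗ c), e ⊗ d(((b ⊗ b) ⊗ b) ⊗ b, c ⊗ b ⊗ ((b ⊗ e) ⊗ b), b ⊗ (b ⊗ b)), b ⊗ h(c) ⊗ c ⊗ b ⊗ b ⊗ c ⊗ c), b) ⊗ e) ⊗ (b ⊗ h(d(g(b) ⊗ g(b) ⊗ g(b), (c ⊗ b) ⊗ ((c ⊗ d(b, c, c)) ⊗ (c ⊗ b)), g(b) ⊗ g(c))))))  →  g(b ⊗ b ⊗ d(d(b ⊗ c ⊗ c ⊗ c ⊗ g(b), d(c, b, c) ⊗ h(b), b ⊗ c ⊗ c ⊗ c ⊗ c), d(d(c ⊗ c ⊗ c, b ⊗ c ⊗ c, b ⊗ c ⊗ c), d(b ⊗ b ⊗ b ⊗ b, b ⊗ b ⊗ b ⊗ c, b ⊗ b ⊗ b), b ⊗ b ⊗ b ⊗ c ⊗ c ⊗ c ⊗ h(c)), b) ⊗ h(d(g(b) ⊗ g(b) ⊗ g(b), b ⊗ b ⊗ c ⊗ c ⊗ c ⊗ d(b, c, c), g(b) ⊗ g(c))))
Unit:  drop e (×2)
Sort:  b ⊗ c ⊗ g(b ⊗ b ⊗ d(d(b ⊗ c ⊗ c ⊗ c ⊗ g(b), d(c, b, c) ⊗ h(b), b ⊗ c ⊗ c ⊗ c ⊗ c), d(d(c ⊗ c ⊗ c, b ⊗ c ⊗ c, b ⊗ c ⊗ c), d(b ⊗ b ⊗ b ⊗ b, b ⊗ b ⊗ b ⊗ c, b ⊗ b ⊗ b), b ⊗ b ⊗ b ⊗ c ⊗ c ⊗ c ⊗ h(c)), b) ⊗ h(d(g(b) ⊗ g(b) ⊗ g(b), b ⊗ b ⊗ c ⊗ c ⊗ c ⊗ d(b, c, c), g(b) ⊗ g(c))))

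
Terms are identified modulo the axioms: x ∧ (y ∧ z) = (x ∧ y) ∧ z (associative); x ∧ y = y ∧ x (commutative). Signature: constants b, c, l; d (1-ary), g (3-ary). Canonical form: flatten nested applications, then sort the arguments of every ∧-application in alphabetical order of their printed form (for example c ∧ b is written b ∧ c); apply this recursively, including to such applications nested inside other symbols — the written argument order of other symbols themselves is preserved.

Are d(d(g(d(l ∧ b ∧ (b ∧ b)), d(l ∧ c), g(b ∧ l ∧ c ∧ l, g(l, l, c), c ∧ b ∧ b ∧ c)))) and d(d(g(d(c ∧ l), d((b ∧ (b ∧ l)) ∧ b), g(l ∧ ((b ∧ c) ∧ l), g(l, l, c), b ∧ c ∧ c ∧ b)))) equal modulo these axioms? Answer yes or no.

Answer: no — d(d(g(d(b ∧ b ∧ b ∧ l), d(c ∧ l), g(b ∧ c ∧ l ∧ l, g(l, l, c), b ∧ b ∧ c ∧ c)))) vs d(d(g(d(c ∧ l), d(b ∧ b ∧ b ∧ l), g(b ∧ c ∧ l ∧ l, g(l, l, c), b ∧ b ∧ c ∧ c))))

Derivation:
Left:  d(d(g(d(l ∧ b ∧ (b ∧ b)), d(l ∧ c), g(b ∧ l ∧ c ∧ l, g(l, l, c), c ∧ b ∧ b ∧ c))))
  Focus inside:  l ∧ b ∧ (b ∧ b)
  Un-nest:  l ∧ b ∧ b ∧ b
  Sort arguments:  b ∧ b ∧ b ∧ l
  Put back:  d(d(g(d(b ∧ b ∧ b ∧ l), d(c ∧ l), g(b ∧ c ∧ l ∧ l, g(l, l, c), b ∧ b ∧ c ∧ c))))
Right:  d(d(g(d(c ∧ l), d((b ∧ (b ∧ l)) ∧ b), g(l ∧ ((b ∧ c) ∧ l), g(l, l, c), b ∧ c ∧ c ∧ b))))
  Descend into:  l ∧ ((b ∧ c) ∧ l)
  Merge nested applications:  l ∧ b ∧ c ∧ l
  Order the arguments:  b ∧ c ∧ l ∧ l
  Rebuild:  d(d(g(d(c ∧ l), d(b ∧ b ∧ b ∧ l), g(b ∧ c ∧ l ∧ l, g(l, l, c), b ∧ b ∧ c ∧ c))))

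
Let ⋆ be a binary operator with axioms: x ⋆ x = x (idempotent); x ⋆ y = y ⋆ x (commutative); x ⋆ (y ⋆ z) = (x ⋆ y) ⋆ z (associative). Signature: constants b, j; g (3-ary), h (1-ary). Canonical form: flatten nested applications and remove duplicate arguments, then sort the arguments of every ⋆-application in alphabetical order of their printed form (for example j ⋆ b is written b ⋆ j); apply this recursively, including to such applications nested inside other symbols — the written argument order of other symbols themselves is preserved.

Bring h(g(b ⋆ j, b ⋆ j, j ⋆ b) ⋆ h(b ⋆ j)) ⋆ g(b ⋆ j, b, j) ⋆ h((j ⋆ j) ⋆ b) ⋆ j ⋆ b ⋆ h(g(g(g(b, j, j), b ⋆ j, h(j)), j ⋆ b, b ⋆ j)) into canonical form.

Answer: b ⋆ g(b ⋆ j, b, j) ⋆ h(b ⋆ j) ⋆ h(g(b ⋆ j, b ⋆ j, b ⋆ j) ⋆ h(b ⋆ j)) ⋆ h(g(g(g(b, j, j), b ⋆ j, h(j)), b ⋆ j, b ⋆ j)) ⋆ j

Derivation:
Simplify inside:  h(g(b ⋆ j, b ⋆ j, j ⋆ b) ⋆ h(b ⋆ j))  →  h(g(b ⋆ j, b ⋆ j, b ⋆ j) ⋆ h(b ⋆ j))
Canonicalize subterm:  h((j ⋆ j) ⋆ b)  →  h(b ⋆ j)
Simplify inside:  h(g(g(g(b, j, j), b ⋆ j, h(j)), j ⋆ b, b ⋆ j))  →  h(g(g(g(b, j, j), b ⋆ j, h(j)), b ⋆ j, b ⋆ j))
Sort:  b ⋆ g(b ⋆ j, b, j) ⋆ h(b ⋆ j) ⋆ h(g(b ⋆ j, b ⋆ j, b ⋆ j) ⋆ h(b ⋆ j)) ⋆ h(g(g(g(b, j, j), b ⋆ j, h(j)), b ⋆ j, b ⋆ j)) ⋆ j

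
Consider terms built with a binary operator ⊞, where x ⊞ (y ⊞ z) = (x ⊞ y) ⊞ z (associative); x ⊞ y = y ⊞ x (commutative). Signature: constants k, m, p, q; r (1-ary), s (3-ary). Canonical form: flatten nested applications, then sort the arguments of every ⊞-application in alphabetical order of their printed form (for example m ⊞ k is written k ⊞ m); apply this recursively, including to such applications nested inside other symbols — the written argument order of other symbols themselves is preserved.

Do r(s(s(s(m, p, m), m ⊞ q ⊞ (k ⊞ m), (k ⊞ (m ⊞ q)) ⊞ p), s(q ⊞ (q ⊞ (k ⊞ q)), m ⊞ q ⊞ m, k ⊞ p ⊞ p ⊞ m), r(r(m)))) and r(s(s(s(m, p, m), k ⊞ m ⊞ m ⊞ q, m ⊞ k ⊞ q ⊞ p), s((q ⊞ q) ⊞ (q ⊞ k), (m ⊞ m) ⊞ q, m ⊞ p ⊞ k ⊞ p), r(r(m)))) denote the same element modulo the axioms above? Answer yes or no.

Answer: yes — both canonical forms are r(s(s(s(m, p, m), k ⊞ m ⊞ m ⊞ q, k ⊞ m ⊞ p ⊞ q), s(k ⊞ q ⊞ q ⊞ q, m ⊞ m ⊞ q, k ⊞ m ⊞ p ⊞ p), r(r(m))))

Derivation:
Left:  r(s(s(s(m, p, m), m ⊞ q ⊞ (k ⊞ m), (k ⊞ (m ⊞ q)) ⊞ p), s(q ⊞ (q ⊞ (k ⊞ q)), m ⊞ q ⊞ m, k ⊞ p ⊞ p ⊞ m), r(r(m))))
  Work inside:  q ⊞ (q ⊞ (k ⊞ q))
  Flatten:  q ⊞ q ⊞ k ⊞ q
  Sort:  k ⊞ q ⊞ q ⊞ q
  Rebuild:  r(s(s(s(m, p, m), k ⊞ m ⊞ m ⊞ q, k ⊞ m ⊞ p ⊞ q), s(k ⊞ q ⊞ q ⊞ q, m ⊞ m ⊞ q, k ⊞ m ⊞ p ⊞ p), r(r(m))))
Right:  r(s(s(s(m, p, m), k ⊞ m ⊞ m ⊞ q, m ⊞ k ⊞ q ⊞ p), s((q ⊞ q) ⊞ (q ⊞ k), (m ⊞ m) ⊞ q, m ⊞ p ⊞ k ⊞ p), r(r(m))))
  Descend into:  (q ⊞ q) ⊞ (q ⊞ k)
  Un-nest:  q ⊞ q ⊞ q ⊞ k
  Sort:  k ⊞ q ⊞ q ⊞ q
  Rebuild:  r(s(s(s(m, p, m), k ⊞ m ⊞ m ⊞ q, k ⊞ m ⊞ p ⊞ q), s(k ⊞ q ⊞ q ⊞ q, m ⊞ m ⊞ q, k ⊞ m ⊞ p ⊞ p), r(r(m))))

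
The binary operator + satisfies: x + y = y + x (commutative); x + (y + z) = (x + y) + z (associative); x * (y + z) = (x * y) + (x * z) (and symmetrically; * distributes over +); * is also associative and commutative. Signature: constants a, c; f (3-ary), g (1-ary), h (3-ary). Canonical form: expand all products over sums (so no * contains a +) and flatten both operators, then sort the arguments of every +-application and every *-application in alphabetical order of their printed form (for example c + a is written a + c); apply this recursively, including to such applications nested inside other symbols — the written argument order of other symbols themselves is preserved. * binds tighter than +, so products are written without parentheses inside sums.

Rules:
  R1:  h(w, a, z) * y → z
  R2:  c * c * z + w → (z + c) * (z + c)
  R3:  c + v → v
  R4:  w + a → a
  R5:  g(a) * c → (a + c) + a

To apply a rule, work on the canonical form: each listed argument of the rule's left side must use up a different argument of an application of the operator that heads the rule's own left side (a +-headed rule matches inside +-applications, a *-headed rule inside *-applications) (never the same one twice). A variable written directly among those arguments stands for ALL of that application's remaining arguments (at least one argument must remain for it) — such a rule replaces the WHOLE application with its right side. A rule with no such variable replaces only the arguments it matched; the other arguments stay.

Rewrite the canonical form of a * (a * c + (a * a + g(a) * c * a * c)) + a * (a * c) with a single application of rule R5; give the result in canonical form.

Canonical form:  a * a * a + a * a * c + a * a * c + a * a * c * c * g(a)
Match R5:  consume c, g(a)
Result:  a * a * a + a * a * a * c + a * a * a * c + a * a * c + a * a * c + a * a * c * c

Answer: a * a * a + a * a * a * c + a * a * a * c + a * a * c + a * a * c + a * a * c * c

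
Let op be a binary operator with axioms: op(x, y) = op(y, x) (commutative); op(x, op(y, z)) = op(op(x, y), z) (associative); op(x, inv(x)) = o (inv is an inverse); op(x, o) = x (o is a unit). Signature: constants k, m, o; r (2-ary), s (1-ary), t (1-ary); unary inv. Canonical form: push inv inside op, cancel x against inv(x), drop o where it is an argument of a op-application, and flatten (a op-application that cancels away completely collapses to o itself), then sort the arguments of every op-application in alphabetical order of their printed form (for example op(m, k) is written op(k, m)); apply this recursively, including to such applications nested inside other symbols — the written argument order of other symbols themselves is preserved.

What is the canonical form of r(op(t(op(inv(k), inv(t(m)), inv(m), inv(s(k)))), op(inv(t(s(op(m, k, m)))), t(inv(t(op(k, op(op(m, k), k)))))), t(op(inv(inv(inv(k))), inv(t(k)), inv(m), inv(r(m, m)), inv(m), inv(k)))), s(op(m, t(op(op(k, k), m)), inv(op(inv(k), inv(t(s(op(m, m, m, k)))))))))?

Answer: r(op(inv(t(s(op(k, m, m)))), t(inv(t(op(k, k, k, m)))), t(op(inv(k), inv(k), inv(m), inv(m), inv(r(m, m)), inv(t(k)))), t(op(inv(k), inv(m), inv(s(k)), inv(t(m))))), s(op(k, m, t(op(k, k, m)), t(s(op(k, m, m, m))))))

Derivation:
Descend into:  op(t(op(inv(k), inv(t(m)), inv(m), inv(s(k)))), op(inv(t(s(op(m, k, m)))), t(inv(t(op(k, op(op(m, k), k)))))), t(op(inv(inv(inv(k))), inv(t(k)), inv(m), inv(r(m, m)), inv(m), inv(k))))
Push inv inside:  distribute inv over op and collapse double inv
Collect:  op(t(op(inv(k), inv(m), inv(s(k)), inv(t(m)))), inv(t(s(op(k, m, m)))), t(inv(t(op(k, k, k, m)))), t(op(inv(k), inv(k), inv(m), inv(m), inv(r(m, m)), inv(t(k)))))
Sort arguments:  op(inv(t(s(op(k, m, m)))), t(inv(t(op(k, k, k, m)))), t(op(inv(k), inv(k), inv(m), inv(m), inv(r(m, m)), inv(t(k)))), t(op(inv(k), inv(m), inv(s(k)), inv(t(m)))))
Put back:  r(op(inv(t(s(op(k, m, m)))), t(inv(t(op(k, k, k, m)))), t(op(inv(k), inv(k), inv(m), inv(m), inv(r(m, m)), inv(t(k)))), t(op(inv(k), inv(m), inv(s(k)), inv(t(m))))), s(op(k, m, t(op(k, k, m)), t(s(op(k, m, m, m))))))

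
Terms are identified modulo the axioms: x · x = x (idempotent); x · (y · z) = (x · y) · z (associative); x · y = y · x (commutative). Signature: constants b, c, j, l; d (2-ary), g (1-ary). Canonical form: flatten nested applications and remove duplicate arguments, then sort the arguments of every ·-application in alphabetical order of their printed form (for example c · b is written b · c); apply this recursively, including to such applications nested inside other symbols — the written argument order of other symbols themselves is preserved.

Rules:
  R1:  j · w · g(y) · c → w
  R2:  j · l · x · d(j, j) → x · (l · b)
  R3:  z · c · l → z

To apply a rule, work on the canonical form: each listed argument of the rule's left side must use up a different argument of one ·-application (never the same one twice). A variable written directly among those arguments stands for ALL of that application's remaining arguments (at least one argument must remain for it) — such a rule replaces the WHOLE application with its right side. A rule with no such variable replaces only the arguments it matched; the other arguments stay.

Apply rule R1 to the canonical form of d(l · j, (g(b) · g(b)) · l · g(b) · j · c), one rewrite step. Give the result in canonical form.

Canonical form:  d(j · l, c · g(b) · j · l)
Apply R1:  consuming c, g(b), j;  w := l, y := b
The variable takes the whole remainder — replace the entire application.
Result:  d(j · l, l)

Answer: d(j · l, l)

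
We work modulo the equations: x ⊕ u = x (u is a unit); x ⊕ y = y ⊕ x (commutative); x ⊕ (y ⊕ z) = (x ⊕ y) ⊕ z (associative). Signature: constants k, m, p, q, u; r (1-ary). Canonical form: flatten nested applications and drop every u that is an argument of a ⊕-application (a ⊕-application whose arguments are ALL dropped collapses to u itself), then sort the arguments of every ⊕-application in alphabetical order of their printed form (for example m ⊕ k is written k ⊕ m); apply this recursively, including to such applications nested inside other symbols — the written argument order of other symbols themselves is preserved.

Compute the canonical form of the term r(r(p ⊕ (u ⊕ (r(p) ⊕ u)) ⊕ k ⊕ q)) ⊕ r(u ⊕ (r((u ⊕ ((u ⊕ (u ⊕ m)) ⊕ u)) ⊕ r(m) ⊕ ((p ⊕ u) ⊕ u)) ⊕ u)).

Simplify inside:  r(r(p ⊕ (u ⊕ (r(p) ⊕ u)) ⊕ k ⊕ q))  →  r(r(k ⊕ p ⊕ q ⊕ r(p)))
Simplify inside:  r(u ⊕ (r((u ⊕ ((u ⊕ (u ⊕ m)) ⊕ u)) ⊕ r(m) ⊕ ((p ⊕ u) ⊕ u)) ⊕ u))  →  r(r(m ⊕ p ⊕ r(m)))
Sort:  r(r(k ⊕ p ⊕ q ⊕ r(p))) ⊕ r(r(m ⊕ p ⊕ r(m)))

Answer: r(r(k ⊕ p ⊕ q ⊕ r(p))) ⊕ r(r(m ⊕ p ⊕ r(m)))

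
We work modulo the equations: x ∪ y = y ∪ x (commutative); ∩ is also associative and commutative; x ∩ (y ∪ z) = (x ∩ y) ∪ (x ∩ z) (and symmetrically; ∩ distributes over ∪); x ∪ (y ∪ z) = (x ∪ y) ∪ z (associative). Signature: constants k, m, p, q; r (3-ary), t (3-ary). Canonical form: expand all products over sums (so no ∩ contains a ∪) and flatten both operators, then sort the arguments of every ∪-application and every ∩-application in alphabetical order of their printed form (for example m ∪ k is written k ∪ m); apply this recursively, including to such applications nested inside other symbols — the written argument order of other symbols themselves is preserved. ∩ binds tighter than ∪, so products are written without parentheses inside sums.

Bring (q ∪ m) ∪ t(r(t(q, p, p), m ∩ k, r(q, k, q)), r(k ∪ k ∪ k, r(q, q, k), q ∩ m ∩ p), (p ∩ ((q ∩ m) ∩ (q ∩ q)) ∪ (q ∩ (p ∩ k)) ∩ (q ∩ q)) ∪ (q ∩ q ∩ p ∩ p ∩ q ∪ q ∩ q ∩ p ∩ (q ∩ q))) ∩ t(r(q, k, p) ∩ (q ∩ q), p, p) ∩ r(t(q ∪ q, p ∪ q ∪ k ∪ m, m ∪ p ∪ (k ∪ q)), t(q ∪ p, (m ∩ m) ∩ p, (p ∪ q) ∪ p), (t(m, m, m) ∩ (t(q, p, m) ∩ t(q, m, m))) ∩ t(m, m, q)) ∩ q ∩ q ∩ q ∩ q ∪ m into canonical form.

Merge nested applications:  q ∪ m ∪ q ∩ q ∩ q ∩ q ∩ r(t(q ∪ q, k ∪ m ∪ p ∪ q, k ∪ m ∪ p ∪ q), t(p ∪ q, m ∩ m ∩ p, p ∪ p ∪ q), t(m, m, m) ∩ t(m, m, q) ∩ t(q, m, m) ∩ t(q, p, m)) ∩ t(q ∩ q ∩ r(q, k, p), p, p) ∩ t(r(t(q, p, p), k ∩ m, r(q, k, q)), r(k ∪ k ∪ k, r(q, q, k), m ∩ p ∩ q), k ∩ p ∩ q ∩ q ∩ q ∪ m ∩ p ∩ q ∩ q ∩ q ∪ p ∩ p ∩ q ∩ q ∩ q ∪ p ∩ q ∩ q ∩ q ∩ q) ∪ m
Sort arguments:  m ∪ m ∪ q ∪ q ∩ q ∩ q ∩ q ∩ r(t(q ∪ q, k ∪ m ∪ p ∪ q, k ∪ m ∪ p ∪ q), t(p ∪ q, m ∩ m ∩ p, p ∪ p ∪ q), t(m, m, m) ∩ t(m, m, q) ∩ t(q, m, m) ∩ t(q, p, m)) ∩ t(q ∩ q ∩ r(q, k, p), p, p) ∩ t(r(t(q, p, p), k ∩ m, r(q, k, q)), r(k ∪ k ∪ k, r(q, q, k), m ∩ p ∩ q), k ∩ p ∩ q ∩ q ∩ q ∪ m ∩ p ∩ q ∩ q ∩ q ∪ p ∩ p ∩ q ∩ q ∩ q ∪ p ∩ q ∩ q ∩ q ∩ q)

Answer: m ∪ m ∪ q ∪ q ∩ q ∩ q ∩ q ∩ r(t(q ∪ q, k ∪ m ∪ p ∪ q, k ∪ m ∪ p ∪ q), t(p ∪ q, m ∩ m ∩ p, p ∪ p ∪ q), t(m, m, m) ∩ t(m, m, q) ∩ t(q, m, m) ∩ t(q, p, m)) ∩ t(q ∩ q ∩ r(q, k, p), p, p) ∩ t(r(t(q, p, p), k ∩ m, r(q, k, q)), r(k ∪ k ∪ k, r(q, q, k), m ∩ p ∩ q), k ∩ p ∩ q ∩ q ∩ q ∪ m ∩ p ∩ q ∩ q ∩ q ∪ p ∩ p ∩ q ∩ q ∩ q ∪ p ∩ q ∩ q ∩ q ∩ q)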